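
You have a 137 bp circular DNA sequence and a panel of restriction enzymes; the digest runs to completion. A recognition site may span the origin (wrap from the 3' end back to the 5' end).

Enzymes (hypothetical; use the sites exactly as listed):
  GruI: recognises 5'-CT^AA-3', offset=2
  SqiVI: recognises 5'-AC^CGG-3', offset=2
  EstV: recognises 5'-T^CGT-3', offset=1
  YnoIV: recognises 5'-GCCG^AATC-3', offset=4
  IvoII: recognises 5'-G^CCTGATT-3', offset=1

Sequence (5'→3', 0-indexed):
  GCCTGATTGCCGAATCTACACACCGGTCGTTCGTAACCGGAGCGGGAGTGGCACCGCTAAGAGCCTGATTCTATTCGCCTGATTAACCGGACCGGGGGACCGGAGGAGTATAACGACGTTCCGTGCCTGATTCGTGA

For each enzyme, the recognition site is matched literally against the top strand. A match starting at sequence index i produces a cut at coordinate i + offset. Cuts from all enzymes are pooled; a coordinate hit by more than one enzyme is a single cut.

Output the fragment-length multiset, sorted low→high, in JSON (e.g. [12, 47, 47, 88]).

[4,4,5,5,6,6,7,8,10,11,11,14,21,25]

Scan for sites:
  GruI CTAA/2: at [56] ⇒ [58]
  SqiVI ACCGG/2: at [21, 35, 85, 90, 98] ⇒ [23, 37, 87, 92, 100]
  EstV TCGT/1: at [26, 30, 131] ⇒ [27, 31, 132]
  YnoIV GCCGAATC/4: at [8] ⇒ [12]
  IvoII GCCTGATT/1: at [0, 62, 76, 124] ⇒ [1, 63, 77, 125]

All cut coordinates (distinct, sorted): [1, 12, 23, 27, 31, 37, 58, 63, 77, 87, 92, 100, 125, 132]

Fragments:
  1→12: 11 bp
  12→23: 11 bp
  23→27: 4 bp
  27→31: 4 bp
  31→37: 6 bp
  37→58: 21 bp
  58→63: 5 bp
  63→77: 14 bp
  77→87: 10 bp
  87→92: 5 bp
  92→100: 8 bp
  100→125: 25 bp
  125→132: 7 bp
  132→1 (wrap): 137-132+1 = 6 bp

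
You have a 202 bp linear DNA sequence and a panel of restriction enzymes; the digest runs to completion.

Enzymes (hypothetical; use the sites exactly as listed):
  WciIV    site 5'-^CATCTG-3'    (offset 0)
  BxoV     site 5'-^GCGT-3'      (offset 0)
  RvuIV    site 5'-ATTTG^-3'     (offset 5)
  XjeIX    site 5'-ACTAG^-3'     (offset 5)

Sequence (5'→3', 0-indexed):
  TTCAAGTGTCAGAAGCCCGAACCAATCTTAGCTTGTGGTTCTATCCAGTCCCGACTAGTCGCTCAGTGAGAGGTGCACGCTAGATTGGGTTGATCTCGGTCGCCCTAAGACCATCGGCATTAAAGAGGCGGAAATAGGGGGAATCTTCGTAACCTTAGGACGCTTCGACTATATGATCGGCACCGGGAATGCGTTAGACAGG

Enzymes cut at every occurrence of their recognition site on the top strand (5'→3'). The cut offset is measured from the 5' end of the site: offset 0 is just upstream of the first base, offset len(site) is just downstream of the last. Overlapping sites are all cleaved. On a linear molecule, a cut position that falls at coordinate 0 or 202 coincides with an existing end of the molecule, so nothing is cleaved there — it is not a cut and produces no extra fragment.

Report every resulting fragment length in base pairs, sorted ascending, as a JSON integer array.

[12,58,132]

Per-enzyme occurrences:
  WciIV (CATCTG, off=0): no sites
  BxoV GCGT/0: at [190] ⇒ [190]
  RvuIV (ATTTG, off=5): no sites
  XjeIX ACTAG/5: at [53] ⇒ [58]

Pooled cuts: [58, 190]

Fragments:
  [0,58): 58 bp
  [58,190): 132 bp
  [190,202): 12 bp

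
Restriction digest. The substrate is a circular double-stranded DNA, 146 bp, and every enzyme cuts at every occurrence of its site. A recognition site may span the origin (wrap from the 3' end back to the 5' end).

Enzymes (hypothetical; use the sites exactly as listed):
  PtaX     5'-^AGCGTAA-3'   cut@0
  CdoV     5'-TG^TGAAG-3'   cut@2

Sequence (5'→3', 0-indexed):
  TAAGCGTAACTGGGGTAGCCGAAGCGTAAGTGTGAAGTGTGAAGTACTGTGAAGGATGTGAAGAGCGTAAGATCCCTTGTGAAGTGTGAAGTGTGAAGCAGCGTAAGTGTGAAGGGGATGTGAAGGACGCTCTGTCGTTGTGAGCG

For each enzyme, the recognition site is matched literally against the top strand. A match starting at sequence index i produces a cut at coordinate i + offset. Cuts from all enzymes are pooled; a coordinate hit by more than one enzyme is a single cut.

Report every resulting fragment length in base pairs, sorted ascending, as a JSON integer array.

Site scan:
  PtaX AGCGTAA/0: at [2, 22, 63, 99, 142] ⇒ [2, 22, 63, 99, 142]
  CdoV TGTGAAG/2: at [30, 37, 47, 56, 77, 84, 91, 107, 118] ⇒ [32, 39, 49, 58, 79, 86, 93, 109, 120]

Pooled cuts: [2, 22, 32, 39, 49, 58, 63, 79, 86, 93, 99, 109, 120, 142]

Fragments:
  2→22: 20 bp
  22→32: 10 bp
  32→39: 7 bp
  39→49: 10 bp
  49→58: 9 bp
  58→63: 5 bp
  63→79: 16 bp
  79→86: 7 bp
  86→93: 7 bp
  93→99: 6 bp
  99→109: 10 bp
  109→120: 11 bp
  120→142: 22 bp
  142→2 (wrap): 146-142+2 = 6 bp

[5,6,6,7,7,7,9,10,10,10,11,16,20,22]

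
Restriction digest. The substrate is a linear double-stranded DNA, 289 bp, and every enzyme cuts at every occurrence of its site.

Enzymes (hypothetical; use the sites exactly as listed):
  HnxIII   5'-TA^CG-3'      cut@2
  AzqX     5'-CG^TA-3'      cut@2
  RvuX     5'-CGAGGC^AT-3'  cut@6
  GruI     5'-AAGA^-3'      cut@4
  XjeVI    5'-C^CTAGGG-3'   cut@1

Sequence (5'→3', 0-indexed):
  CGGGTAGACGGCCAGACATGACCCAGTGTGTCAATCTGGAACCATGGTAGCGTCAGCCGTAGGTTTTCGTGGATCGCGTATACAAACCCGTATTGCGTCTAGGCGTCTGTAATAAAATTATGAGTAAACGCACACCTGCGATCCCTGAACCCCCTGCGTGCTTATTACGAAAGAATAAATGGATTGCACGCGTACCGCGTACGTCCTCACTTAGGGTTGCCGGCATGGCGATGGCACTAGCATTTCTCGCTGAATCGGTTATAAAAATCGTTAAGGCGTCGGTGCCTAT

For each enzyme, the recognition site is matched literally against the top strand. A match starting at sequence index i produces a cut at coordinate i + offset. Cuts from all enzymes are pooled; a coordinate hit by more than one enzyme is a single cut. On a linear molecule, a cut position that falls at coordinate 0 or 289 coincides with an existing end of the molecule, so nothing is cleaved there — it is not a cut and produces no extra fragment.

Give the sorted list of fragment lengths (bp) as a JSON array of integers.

[2,7,7,12,18,19,59,77,88]

Scan for sites:
  HnxIII TACG/2: at [165, 199] ⇒ [167, 201]
  AzqX CGTA/2: at [57, 76, 88, 190, 197] ⇒ [59, 78, 90, 192, 199]
  RvuX (CGAGGCAT, off=6): no sites
  GruI AAGA/4: at [170] ⇒ [174]
  XjeVI (CCTAGGG, off=1): no sites

Pooled cuts: [59, 78, 90, 167, 174, 192, 199, 201]

Fragments:
  [0,59): 59 bp
  [59,78): 19 bp
  [78,90): 12 bp
  [90,167): 77 bp
  [167,174): 7 bp
  [174,192): 18 bp
  [192,199): 7 bp
  [199,201): 2 bp
  [201,289): 88 bp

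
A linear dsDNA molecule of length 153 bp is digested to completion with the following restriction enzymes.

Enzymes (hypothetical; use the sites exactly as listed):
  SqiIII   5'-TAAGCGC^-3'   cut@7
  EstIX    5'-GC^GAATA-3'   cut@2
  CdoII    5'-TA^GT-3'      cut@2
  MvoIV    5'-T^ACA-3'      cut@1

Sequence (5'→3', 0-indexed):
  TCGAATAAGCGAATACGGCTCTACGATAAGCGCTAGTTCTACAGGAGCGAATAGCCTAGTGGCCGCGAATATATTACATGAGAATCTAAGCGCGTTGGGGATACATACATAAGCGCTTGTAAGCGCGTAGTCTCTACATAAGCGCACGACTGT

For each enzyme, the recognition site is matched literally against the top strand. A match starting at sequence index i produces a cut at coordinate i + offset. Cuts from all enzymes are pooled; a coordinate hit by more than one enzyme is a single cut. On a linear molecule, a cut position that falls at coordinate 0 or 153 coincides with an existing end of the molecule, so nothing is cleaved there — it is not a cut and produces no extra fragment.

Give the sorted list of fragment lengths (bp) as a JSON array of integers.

[2,3,4,5,6,8,8,8,9,9,10,10,10,10,10,18,23]

Site scan:
  SqiIII (TAAGCGC, off=7): starts [26, 86, 109, 119, 138] → cuts [33, 93, 116, 126, 145]
  EstIX (GCGAATA, off=2): starts [8, 46, 64] → cuts [10, 48, 66]
  CdoII (TAGT, off=2): starts [33, 56, 127] → cuts [35, 58, 129]
  MvoIV (TACA, off=1): starts [39, 74, 101, 105, 134] → cuts [40, 75, 102, 106, 135]

All cut coordinates (distinct, sorted): [10, 33, 35, 40, 48, 58, 66, 75, 93, 102, 106, 116, 126, 129, 135, 145]

Fragment lengths:
  [0,10): 10 bp
  [10,33): 23 bp
  [33,35): 2 bp
  [35,40): 5 bp
  [40,48): 8 bp
  [48,58): 10 bp
  [58,66): 8 bp
  [66,75): 9 bp
  [75,93): 18 bp
  [93,102): 9 bp
  [102,106): 4 bp
  [106,116): 10 bp
  [116,126): 10 bp
  [126,129): 3 bp
  [129,135): 6 bp
  [135,145): 10 bp
  [145,153): 8 bp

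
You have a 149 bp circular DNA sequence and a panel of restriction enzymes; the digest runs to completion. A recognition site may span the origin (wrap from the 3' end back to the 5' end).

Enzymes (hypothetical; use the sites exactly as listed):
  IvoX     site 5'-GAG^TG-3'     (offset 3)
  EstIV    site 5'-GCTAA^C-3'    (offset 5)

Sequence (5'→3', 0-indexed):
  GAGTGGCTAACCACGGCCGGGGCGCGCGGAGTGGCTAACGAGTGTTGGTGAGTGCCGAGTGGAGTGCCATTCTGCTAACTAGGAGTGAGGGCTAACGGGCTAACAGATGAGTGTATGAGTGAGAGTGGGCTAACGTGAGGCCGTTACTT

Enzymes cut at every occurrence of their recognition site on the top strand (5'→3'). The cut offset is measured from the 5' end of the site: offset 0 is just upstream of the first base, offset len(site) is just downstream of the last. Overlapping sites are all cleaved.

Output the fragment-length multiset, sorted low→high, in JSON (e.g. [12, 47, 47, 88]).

Site scan:
  IvoX GAGTG/3: at [0, 28, 39, 49, 56, 61, 82, 108, 116, 122] ⇒ [3, 31, 42, 52, 59, 64, 85, 111, 119, 125]
  EstIV GCTAAC/5: at [5, 33, 73, 90, 98, 128] ⇒ [10, 38, 78, 95, 103, 133]

All cut coordinates (distinct, sorted): [3, 10, 31, 38, 42, 52, 59, 64, 78, 85, 95, 103, 111, 119, 125, 133]

Fragment lengths:
  3→10: 7 bp
  10→31: 21 bp
  31→38: 7 bp
  38→42: 4 bp
  42→52: 10 bp
  52→59: 7 bp
  59→64: 5 bp
  64→78: 14 bp
  78→85: 7 bp
  85→95: 10 bp
  95→103: 8 bp
  103→111: 8 bp
  111→119: 8 bp
  119→125: 6 bp
  125→133: 8 bp
  133→3 (wrap): 149-133+3 = 19 bp

[4,5,6,7,7,7,7,8,8,8,8,10,10,14,19,21]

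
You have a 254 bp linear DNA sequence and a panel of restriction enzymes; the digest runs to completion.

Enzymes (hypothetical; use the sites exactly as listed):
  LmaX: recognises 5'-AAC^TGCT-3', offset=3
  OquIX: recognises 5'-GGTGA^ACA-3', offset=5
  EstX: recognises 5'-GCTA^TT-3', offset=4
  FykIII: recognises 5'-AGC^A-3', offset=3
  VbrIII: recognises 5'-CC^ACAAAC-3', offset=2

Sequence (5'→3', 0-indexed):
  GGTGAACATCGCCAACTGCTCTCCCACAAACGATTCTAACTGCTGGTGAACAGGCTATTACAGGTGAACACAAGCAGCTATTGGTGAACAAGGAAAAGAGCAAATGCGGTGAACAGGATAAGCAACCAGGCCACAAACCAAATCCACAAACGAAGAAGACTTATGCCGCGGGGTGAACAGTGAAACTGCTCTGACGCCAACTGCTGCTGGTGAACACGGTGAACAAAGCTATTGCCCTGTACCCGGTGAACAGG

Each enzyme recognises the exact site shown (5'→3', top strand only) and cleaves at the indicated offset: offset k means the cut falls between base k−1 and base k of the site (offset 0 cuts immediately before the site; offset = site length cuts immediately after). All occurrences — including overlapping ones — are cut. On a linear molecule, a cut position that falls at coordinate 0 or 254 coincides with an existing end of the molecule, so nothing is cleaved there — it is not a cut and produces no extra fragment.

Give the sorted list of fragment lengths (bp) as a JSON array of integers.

Scan for sites:
  LmaX (AACTGCT, off=3): starts [13, 37, 183, 198] → cuts [16, 40, 186, 201]
  OquIX (GGTGAACA, off=5): starts [0, 44, 62, 82, 107, 171, 208, 217, 244] → cuts [5, 49, 67, 87, 112, 176, 213, 222, 249]
  EstX (GCTATT, off=4): starts [53, 76, 227] → cuts [57, 80, 231]
  FykIII (AGCA, off=3): starts [72, 98, 120] → cuts [75, 101, 123]
  VbrIII (CCACAAAC, off=2): starts [23, 130, 143] → cuts [25, 132, 145]

Pooled cuts: [5, 16, 25, 40, 49, 57, 67, 75, 80, 87, 101, 112, 123, 132, 145, 176, 186, 201, 213, 222, 231, 249]

Fragment lengths:
  [0,5): 5 bp
  [5,16): 11 bp
  [16,25): 9 bp
  [25,40): 15 bp
  [40,49): 9 bp
  [49,57): 8 bp
  [57,67): 10 bp
  [67,75): 8 bp
  [75,80): 5 bp
  [80,87): 7 bp
  [87,101): 14 bp
  [101,112): 11 bp
  [112,123): 11 bp
  [123,132): 9 bp
  [132,145): 13 bp
  [145,176): 31 bp
  [176,186): 10 bp
  [186,201): 15 bp
  [201,213): 12 bp
  [213,222): 9 bp
  [222,231): 9 bp
  [231,249): 18 bp
  [249,254): 5 bp

[5,5,5,7,8,8,9,9,9,9,9,10,10,11,11,11,12,13,14,15,15,18,31]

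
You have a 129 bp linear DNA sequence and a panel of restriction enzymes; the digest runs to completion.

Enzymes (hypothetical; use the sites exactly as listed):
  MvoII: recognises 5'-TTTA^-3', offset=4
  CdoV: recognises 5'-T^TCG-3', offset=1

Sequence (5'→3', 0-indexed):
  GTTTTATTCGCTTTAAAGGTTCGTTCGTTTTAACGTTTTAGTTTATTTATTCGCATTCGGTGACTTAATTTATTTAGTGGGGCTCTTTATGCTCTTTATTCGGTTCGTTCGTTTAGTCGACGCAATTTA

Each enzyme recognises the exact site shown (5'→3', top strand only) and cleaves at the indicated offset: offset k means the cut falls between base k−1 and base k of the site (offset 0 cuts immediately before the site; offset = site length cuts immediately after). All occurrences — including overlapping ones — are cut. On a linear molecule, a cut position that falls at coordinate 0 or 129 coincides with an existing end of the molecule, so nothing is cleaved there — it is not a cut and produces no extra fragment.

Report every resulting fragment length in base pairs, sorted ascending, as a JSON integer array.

Per-enzyme occurrences:
  MvoII (TTTA, off=4): starts [2, 11, 28, 36, 41, 45, 68, 72, 85, 94, 111, 125] → cuts [6, 15, 32, 40, 45, 49, 72, 76, 89, 98, 115] (position 129 is a terminus of the linear molecule — no cut)
  CdoV (TTCG, off=1): starts [6, 19, 23, 49, 55, 98, 103, 107] → cuts [7, 20, 24, 50, 56, 99, 104, 108]

Pooled cuts: [6, 7, 15, 20, 24, 32, 40, 45, 49, 50, 56, 72, 76, 89, 98, 99, 104, 108, 115]

Fragment lengths:
  [0,6): 6 bp
  [6,7): 1 bp
  [7,15): 8 bp
  [15,20): 5 bp
  [20,24): 4 bp
  [24,32): 8 bp
  [32,40): 8 bp
  [40,45): 5 bp
  [45,49): 4 bp
  [49,50): 1 bp
  [50,56): 6 bp
  [56,72): 16 bp
  [72,76): 4 bp
  [76,89): 13 bp
  [89,98): 9 bp
  [98,99): 1 bp
  [99,104): 5 bp
  [104,108): 4 bp
  [108,115): 7 bp
  [115,129): 14 bp

[1,1,1,4,4,4,4,5,5,5,6,6,7,8,8,8,9,13,14,16]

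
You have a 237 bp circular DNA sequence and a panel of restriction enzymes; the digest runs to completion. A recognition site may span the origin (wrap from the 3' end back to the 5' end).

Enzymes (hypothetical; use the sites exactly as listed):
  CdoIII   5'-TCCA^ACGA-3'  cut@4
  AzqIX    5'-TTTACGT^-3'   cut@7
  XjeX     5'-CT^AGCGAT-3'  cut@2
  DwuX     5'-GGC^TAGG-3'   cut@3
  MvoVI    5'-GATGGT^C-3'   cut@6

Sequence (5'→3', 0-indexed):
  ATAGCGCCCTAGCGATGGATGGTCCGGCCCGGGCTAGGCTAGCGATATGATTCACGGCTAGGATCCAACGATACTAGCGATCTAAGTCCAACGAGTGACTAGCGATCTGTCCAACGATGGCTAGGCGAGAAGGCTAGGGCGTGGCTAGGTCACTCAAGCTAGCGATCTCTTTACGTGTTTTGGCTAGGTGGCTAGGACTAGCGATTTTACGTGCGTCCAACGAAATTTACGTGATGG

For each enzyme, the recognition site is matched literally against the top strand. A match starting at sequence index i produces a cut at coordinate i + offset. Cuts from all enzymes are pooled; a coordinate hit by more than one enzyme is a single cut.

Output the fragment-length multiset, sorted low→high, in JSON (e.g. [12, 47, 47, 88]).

Scan for sites:
  CdoIII (TCCAACGA, off=4): starts [63, 86, 109, 215] → cuts [67, 90, 113, 219]
  AzqIX (TTTACGT, off=7): starts [169, 205, 225] → cuts [176, 212, 232]
  XjeX (CTAGCGAT, off=2): starts [8, 38, 73, 98, 158, 197] → cuts [10, 40, 75, 100, 160, 199]
  DwuX (GGCTAGG, off=3): starts [31, 55, 118, 131, 142, 181, 189] → cuts [34, 58, 121, 134, 145, 184, 192]
  MvoVI (GATGGTC, off=6): starts [17] → cuts [23]

All cut coordinates (distinct, sorted): [10, 23, 34, 40, 58, 67, 75, 90, 100, 113, 121, 134, 145, 160, 176, 184, 192, 199, 212, 219, 232]

Fragments:
  10→23: 13 bp
  23→34: 11 bp
  34→40: 6 bp
  40→58: 18 bp
  58→67: 9 bp
  67→75: 8 bp
  75→90: 15 bp
  90→100: 10 bp
  100→113: 13 bp
  113→121: 8 bp
  121→134: 13 bp
  134→145: 11 bp
  145→160: 15 bp
  160→176: 16 bp
  176→184: 8 bp
  184→192: 8 bp
  192→199: 7 bp
  199→212: 13 bp
  212→219: 7 bp
  219→232: 13 bp
  232→10 (wrap): 237-232+10 = 15 bp

[6,7,7,8,8,8,8,9,10,11,11,13,13,13,13,13,15,15,15,16,18]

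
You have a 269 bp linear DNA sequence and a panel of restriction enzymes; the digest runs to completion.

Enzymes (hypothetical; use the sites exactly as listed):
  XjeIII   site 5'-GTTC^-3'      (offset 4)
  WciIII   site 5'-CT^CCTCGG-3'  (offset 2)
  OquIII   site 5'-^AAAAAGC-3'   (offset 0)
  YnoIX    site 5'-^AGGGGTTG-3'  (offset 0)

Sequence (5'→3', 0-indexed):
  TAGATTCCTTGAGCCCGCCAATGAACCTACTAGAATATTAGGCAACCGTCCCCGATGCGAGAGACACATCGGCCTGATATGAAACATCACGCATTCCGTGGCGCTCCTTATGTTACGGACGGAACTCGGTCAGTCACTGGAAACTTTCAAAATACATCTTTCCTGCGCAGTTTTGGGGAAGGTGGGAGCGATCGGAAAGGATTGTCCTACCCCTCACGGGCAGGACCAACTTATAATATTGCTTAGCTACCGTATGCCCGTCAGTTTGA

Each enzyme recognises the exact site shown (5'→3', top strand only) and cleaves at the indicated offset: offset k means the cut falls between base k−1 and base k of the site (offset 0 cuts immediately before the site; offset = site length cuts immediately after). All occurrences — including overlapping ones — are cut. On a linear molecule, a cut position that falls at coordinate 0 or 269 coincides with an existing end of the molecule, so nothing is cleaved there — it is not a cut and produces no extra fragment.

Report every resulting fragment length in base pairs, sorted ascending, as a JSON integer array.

Per-enzyme occurrences:
  XjeIII (GTTC, off=4): no sites
  WciIII (CTCCTCGG, off=2): no sites
  OquIII (AAAAAGC, off=0): no sites
  YnoIX (AGGGGTTG, off=0): no sites

All cut coordinates (distinct, sorted): ∅

Fragments:
  no cuts → one linear fragment of 269 bp

[269]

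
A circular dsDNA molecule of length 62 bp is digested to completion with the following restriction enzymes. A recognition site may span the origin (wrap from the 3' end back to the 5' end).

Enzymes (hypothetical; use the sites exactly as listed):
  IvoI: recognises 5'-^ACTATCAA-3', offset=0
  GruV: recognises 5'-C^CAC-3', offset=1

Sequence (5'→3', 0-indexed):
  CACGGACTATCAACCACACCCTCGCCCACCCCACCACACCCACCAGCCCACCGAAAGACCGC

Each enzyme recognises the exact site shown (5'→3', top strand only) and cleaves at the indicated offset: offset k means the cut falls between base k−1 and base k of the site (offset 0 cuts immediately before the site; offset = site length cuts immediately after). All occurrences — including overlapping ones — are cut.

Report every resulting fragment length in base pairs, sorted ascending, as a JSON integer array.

[3,5,5,6,8,9,12,14]

Scan for sites:
  IvoI (ACTATCAA, off=0): starts [5] → cuts [5]
  GruV (CCAC, off=1): starts [13, 25, 30, 33, 39, 47, 61] → cuts [0, 14, 26, 31, 34, 40, 48]

All cut coordinates (distinct, sorted): [0, 5, 14, 26, 31, 34, 40, 48]

Fragments:
  0→5: 5 bp
  5→14: 9 bp
  14→26: 12 bp
  26→31: 5 bp
  31→34: 3 bp
  34→40: 6 bp
  40→48: 8 bp
  48→0 (wrap): 62-48+0 = 14 bp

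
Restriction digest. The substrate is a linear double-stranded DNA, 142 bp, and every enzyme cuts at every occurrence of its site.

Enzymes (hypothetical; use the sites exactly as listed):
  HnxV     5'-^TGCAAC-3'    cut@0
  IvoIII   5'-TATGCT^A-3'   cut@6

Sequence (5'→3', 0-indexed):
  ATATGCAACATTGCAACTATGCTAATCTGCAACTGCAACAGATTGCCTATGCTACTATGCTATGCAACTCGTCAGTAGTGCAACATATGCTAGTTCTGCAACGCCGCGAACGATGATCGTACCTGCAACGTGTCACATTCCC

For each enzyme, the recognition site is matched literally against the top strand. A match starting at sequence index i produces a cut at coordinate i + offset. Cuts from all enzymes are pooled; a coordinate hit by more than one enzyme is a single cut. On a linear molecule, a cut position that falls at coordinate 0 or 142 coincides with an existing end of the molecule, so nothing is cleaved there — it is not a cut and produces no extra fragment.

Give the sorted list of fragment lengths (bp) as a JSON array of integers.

Site scan:
  HnxV TGCAAC/0: at [3, 11, 27, 33, 62, 78, 96, 123] ⇒ [3, 11, 27, 33, 62, 78, 96, 123]
  IvoIII TATGCTA/6: at [17, 47, 55, 85] ⇒ [23, 53, 61, 91]

Pooled cuts: [3, 11, 23, 27, 33, 53, 61, 62, 78, 91, 96, 123]

Fragments:
  [0,3): 3 bp
  [3,11): 8 bp
  [11,23): 12 bp
  [23,27): 4 bp
  [27,33): 6 bp
  [33,53): 20 bp
  [53,61): 8 bp
  [61,62): 1 bp
  [62,78): 16 bp
  [78,91): 13 bp
  [91,96): 5 bp
  [96,123): 27 bp
  [123,142): 19 bp

[1,3,4,5,6,8,8,12,13,16,19,20,27]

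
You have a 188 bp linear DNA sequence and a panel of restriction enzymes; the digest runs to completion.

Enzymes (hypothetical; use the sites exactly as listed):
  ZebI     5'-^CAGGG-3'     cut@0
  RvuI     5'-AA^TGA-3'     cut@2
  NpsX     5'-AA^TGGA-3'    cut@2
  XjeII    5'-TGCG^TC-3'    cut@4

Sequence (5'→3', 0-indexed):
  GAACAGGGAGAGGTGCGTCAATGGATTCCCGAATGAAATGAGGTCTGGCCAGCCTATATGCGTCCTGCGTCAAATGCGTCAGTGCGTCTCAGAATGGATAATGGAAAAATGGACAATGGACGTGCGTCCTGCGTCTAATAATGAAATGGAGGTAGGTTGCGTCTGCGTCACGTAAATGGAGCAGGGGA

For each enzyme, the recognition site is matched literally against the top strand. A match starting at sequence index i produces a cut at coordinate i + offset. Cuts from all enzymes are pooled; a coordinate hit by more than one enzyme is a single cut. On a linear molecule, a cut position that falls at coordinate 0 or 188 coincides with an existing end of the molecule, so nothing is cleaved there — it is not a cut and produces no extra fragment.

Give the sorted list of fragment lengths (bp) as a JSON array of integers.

Scan for sites:
  ZebI CAGGG/0: at [3, 181] ⇒ [3, 181]
  RvuI AATGA/2: at [31, 36, 139] ⇒ [33, 38, 141]
  NpsX AATGGA/2: at [19, 92, 99, 107, 114, 144, 174] ⇒ [21, 94, 101, 109, 116, 146, 176]
  XjeII TGCGTC/4: at [13, 58, 65, 74, 82, 122, 129, 157, 163] ⇒ [17, 62, 69, 78, 86, 126, 133, 161, 167]

Pooled cuts: [3, 17, 21, 33, 38, 62, 69, 78, 86, 94, 101, 109, 116, 126, 133, 141, 146, 161, 167, 176, 181]

Fragment lengths:
  [0,3): 3 bp
  [3,17): 14 bp
  [17,21): 4 bp
  [21,33): 12 bp
  [33,38): 5 bp
  [38,62): 24 bp
  [62,69): 7 bp
  [69,78): 9 bp
  [78,86): 8 bp
  [86,94): 8 bp
  [94,101): 7 bp
  [101,109): 8 bp
  [109,116): 7 bp
  [116,126): 10 bp
  [126,133): 7 bp
  [133,141): 8 bp
  [141,146): 5 bp
  [146,161): 15 bp
  [161,167): 6 bp
  [167,176): 9 bp
  [176,181): 5 bp
  [181,188): 7 bp

[3,4,5,5,5,6,7,7,7,7,7,8,8,8,8,9,9,10,12,14,15,24]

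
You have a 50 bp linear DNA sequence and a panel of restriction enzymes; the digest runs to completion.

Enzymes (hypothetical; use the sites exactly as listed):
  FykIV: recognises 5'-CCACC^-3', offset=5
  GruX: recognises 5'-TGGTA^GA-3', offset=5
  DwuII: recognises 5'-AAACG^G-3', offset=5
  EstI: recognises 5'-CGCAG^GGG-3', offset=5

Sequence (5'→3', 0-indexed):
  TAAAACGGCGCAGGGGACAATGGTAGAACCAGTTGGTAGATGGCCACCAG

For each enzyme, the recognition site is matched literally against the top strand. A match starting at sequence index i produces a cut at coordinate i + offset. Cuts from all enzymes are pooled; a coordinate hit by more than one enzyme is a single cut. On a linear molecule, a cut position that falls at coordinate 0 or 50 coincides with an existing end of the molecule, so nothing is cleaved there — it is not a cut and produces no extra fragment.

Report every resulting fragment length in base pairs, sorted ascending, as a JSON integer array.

Site scan:
  FykIV CCACC/5: at [43] ⇒ [48]
  GruX TGGTAGA/5: at [20, 33] ⇒ [25, 38]
  DwuII AAACGG/5: at [2] ⇒ [7]
  EstI CGCAGGGG/5: at [8] ⇒ [13]

All cut coordinates (distinct, sorted): [7, 13, 25, 38, 48]

Fragments:
  [0,7): 7 bp
  [7,13): 6 bp
  [13,25): 12 bp
  [25,38): 13 bp
  [38,48): 10 bp
  [48,50): 2 bp

[2,6,7,10,12,13]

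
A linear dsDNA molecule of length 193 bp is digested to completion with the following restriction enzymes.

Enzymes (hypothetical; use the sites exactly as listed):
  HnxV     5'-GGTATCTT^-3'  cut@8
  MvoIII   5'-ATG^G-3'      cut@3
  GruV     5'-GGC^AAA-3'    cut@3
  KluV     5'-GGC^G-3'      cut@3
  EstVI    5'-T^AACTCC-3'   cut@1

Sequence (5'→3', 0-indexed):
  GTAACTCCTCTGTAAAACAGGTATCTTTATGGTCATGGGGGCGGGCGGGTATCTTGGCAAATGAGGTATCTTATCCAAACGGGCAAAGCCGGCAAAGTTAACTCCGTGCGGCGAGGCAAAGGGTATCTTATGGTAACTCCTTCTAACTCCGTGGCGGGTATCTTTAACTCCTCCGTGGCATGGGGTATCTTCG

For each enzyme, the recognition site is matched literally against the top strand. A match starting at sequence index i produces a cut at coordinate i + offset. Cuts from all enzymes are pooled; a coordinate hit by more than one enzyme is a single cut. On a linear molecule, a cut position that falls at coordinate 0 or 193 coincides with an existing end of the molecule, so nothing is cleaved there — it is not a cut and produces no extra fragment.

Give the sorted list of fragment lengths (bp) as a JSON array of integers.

Site scan:
  HnxV GGTATCTT/8: at [19, 47, 64, 121, 156, 183] ⇒ [27, 55, 72, 129, 164, 191]
  MvoIII ATGG/3: at [28, 34, 129, 179] ⇒ [31, 37, 132, 182]
  GruV GGCAAA/3: at [55, 81, 90, 114] ⇒ [58, 84, 93, 117]
  KluV GGCG/3: at [39, 43, 109, 152] ⇒ [42, 46, 112, 155]
  EstVI TAACTCC/1: at [1, 98, 133, 143, 164] ⇒ [2, 99, 134, 144, 165]

Pooled cuts: [2, 27, 31, 37, 42, 46, 55, 58, 72, 84, 93, 99, 112, 117, 129, 132, 134, 144, 155, 164, 165, 182, 191]

Fragment lengths:
  [0,2): 2 bp
  [2,27): 25 bp
  [27,31): 4 bp
  [31,37): 6 bp
  [37,42): 5 bp
  [42,46): 4 bp
  [46,55): 9 bp
  [55,58): 3 bp
  [58,72): 14 bp
  [72,84): 12 bp
  [84,93): 9 bp
  [93,99): 6 bp
  [99,112): 13 bp
  [112,117): 5 bp
  [117,129): 12 bp
  [129,132): 3 bp
  [132,134): 2 bp
  [134,144): 10 bp
  [144,155): 11 bp
  [155,164): 9 bp
  [164,165): 1 bp
  [165,182): 17 bp
  [182,191): 9 bp
  [191,193): 2 bp

[1,2,2,2,3,3,4,4,5,5,6,6,9,9,9,9,10,11,12,12,13,14,17,25]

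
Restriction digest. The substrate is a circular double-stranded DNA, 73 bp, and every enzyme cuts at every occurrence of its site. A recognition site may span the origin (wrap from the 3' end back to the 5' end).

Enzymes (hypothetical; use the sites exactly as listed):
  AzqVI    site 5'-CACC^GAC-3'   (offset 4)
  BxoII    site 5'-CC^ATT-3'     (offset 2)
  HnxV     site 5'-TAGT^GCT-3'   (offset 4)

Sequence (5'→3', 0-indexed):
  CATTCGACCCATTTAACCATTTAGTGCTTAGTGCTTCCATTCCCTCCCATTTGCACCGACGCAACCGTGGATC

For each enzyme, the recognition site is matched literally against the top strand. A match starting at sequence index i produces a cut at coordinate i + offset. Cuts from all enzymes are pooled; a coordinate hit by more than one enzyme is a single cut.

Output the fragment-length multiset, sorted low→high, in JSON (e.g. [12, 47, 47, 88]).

[6,7,7,8,9,9,10,17]

Scan for sites:
  AzqVI CACCGAC/4: at [53] ⇒ [57]
  BxoII CCATT/2: at [8, 16, 36, 46, 72] ⇒ [1, 10, 18, 38, 48]
  HnxV TAGTGCT/4: at [21, 28] ⇒ [25, 32]

All cut coordinates (distinct, sorted): [1, 10, 18, 25, 32, 38, 48, 57]

Fragments:
  1→10: 9 bp
  10→18: 8 bp
  18→25: 7 bp
  25→32: 7 bp
  32→38: 6 bp
  38→48: 10 bp
  48→57: 9 bp
  57→1 (wrap): 73-57+1 = 17 bp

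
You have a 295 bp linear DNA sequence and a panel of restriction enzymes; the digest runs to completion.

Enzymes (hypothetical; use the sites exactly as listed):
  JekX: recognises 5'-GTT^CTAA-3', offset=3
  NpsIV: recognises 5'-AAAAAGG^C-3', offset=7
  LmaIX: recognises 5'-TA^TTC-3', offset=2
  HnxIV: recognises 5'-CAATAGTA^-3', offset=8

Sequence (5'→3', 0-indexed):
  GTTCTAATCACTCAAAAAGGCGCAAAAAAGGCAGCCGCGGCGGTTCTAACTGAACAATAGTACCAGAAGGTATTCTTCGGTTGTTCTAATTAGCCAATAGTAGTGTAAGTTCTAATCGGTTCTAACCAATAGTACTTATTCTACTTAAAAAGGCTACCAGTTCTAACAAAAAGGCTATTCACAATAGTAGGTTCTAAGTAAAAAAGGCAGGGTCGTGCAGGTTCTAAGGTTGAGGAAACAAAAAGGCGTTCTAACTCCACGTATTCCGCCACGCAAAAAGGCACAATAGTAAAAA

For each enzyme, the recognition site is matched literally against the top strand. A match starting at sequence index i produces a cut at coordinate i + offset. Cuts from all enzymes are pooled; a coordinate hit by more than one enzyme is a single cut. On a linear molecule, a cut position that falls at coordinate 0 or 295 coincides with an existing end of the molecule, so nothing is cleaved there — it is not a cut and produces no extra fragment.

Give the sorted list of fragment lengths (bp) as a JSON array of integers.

[3,3,4,4,4,4,9,9,10,10,10,11,12,12,13,13,13,14,14,15,16,17,17,17,18,23]

Scan for sites:
  JekX GTTCTAA/3: at [0, 42, 82, 108, 118, 159, 190, 220, 247] ⇒ [3, 45, 85, 111, 121, 162, 193, 223, 250]
  NpsIV AAAAAGGC/7: at [13, 24, 146, 167, 200, 239, 274] ⇒ [20, 31, 153, 174, 207, 246, 281]
  LmaIX TATTC/2: at [70, 136, 175, 261] ⇒ [72, 138, 177, 263]
  HnxIV CAATAGTA/8: at [54, 94, 126, 181, 283] ⇒ [62, 102, 134, 189, 291]

Pooled cuts: [3, 20, 31, 45, 62, 72, 85, 102, 111, 121, 134, 138, 153, 162, 174, 177, 189, 193, 207, 223, 246, 250, 263, 281, 291]

Fragment lengths:
  [0,3): 3 bp
  [3,20): 17 bp
  [20,31): 11 bp
  [31,45): 14 bp
  [45,62): 17 bp
  [62,72): 10 bp
  [72,85): 13 bp
  [85,102): 17 bp
  [102,111): 9 bp
  [111,121): 10 bp
  [121,134): 13 bp
  [134,138): 4 bp
  [138,153): 15 bp
  [153,162): 9 bp
  [162,174): 12 bp
  [174,177): 3 bp
  [177,189): 12 bp
  [189,193): 4 bp
  [193,207): 14 bp
  [207,223): 16 bp
  [223,246): 23 bp
  [246,250): 4 bp
  [250,263): 13 bp
  [263,281): 18 bp
  [281,291): 10 bp
  [291,295): 4 bp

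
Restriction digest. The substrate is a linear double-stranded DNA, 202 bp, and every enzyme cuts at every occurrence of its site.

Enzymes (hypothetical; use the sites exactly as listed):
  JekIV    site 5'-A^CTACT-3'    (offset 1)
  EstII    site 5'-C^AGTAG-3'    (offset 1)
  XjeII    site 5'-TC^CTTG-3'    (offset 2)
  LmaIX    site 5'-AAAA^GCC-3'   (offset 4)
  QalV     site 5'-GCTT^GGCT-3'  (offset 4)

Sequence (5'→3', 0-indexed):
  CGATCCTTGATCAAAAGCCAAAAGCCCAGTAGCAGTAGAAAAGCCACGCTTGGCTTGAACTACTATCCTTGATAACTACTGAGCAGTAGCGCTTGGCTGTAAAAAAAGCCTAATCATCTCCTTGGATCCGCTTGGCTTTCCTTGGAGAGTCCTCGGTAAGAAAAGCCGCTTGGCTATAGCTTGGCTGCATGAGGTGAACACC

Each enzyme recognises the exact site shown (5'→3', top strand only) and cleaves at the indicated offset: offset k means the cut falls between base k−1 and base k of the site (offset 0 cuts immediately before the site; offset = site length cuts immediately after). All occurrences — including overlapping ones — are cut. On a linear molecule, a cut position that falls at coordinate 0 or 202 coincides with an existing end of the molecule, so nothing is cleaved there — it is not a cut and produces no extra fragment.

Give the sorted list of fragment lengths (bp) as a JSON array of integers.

[4,5,6,7,7,7,8,8,8,9,9,9,10,11,11,13,13,13,20,24]

Per-enzyme occurrences:
  JekIV ACTACT/1: at [58, 74] ⇒ [59, 75]
  EstII CAGTAG/1: at [26, 32, 83] ⇒ [27, 33, 84]
  XjeII TCCTTG/2: at [3, 65, 118, 138] ⇒ [5, 67, 120, 140]
  LmaIX AAAAGCC/4: at [12, 19, 38, 103, 160] ⇒ [16, 23, 42, 107, 164]
  QalV GCTTGGCT/4: at [47, 90, 129, 167, 178] ⇒ [51, 94, 133, 171, 182]

Pooled cuts: [5, 16, 23, 27, 33, 42, 51, 59, 67, 75, 84, 94, 107, 120, 133, 140, 164, 171, 182]

Fragments:
  [0,5): 5 bp
  [5,16): 11 bp
  [16,23): 7 bp
  [23,27): 4 bp
  [27,33): 6 bp
  [33,42): 9 bp
  [42,51): 9 bp
  [51,59): 8 bp
  [59,67): 8 bp
  [67,75): 8 bp
  [75,84): 9 bp
  [84,94): 10 bp
  [94,107): 13 bp
  [107,120): 13 bp
  [120,133): 13 bp
  [133,140): 7 bp
  [140,164): 24 bp
  [164,171): 7 bp
  [171,182): 11 bp
  [182,202): 20 bp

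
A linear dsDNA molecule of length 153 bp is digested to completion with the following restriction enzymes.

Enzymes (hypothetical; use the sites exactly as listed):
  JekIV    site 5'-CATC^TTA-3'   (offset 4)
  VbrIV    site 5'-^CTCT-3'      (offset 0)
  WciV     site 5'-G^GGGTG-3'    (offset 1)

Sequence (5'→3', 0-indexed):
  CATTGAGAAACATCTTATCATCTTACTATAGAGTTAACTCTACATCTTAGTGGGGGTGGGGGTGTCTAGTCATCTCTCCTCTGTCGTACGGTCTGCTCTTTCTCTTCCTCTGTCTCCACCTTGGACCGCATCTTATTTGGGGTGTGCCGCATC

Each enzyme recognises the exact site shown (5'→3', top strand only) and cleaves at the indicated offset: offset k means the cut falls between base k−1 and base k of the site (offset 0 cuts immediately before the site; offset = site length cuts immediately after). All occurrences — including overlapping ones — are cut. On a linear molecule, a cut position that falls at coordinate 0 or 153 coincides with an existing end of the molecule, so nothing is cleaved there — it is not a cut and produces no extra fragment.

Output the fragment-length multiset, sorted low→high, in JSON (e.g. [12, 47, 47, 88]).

Per-enzyme occurrences:
  JekIV (CATCTTA, off=4): starts [10, 18, 42, 128] → cuts [14, 22, 46, 132]
  VbrIV (CTCT, off=0): starts [37, 73, 78, 95, 101, 107] → cuts [37, 73, 78, 95, 101, 107]
  WciV (GGGGTG, off=1): starts [52, 58, 138] → cuts [53, 59, 139]

All cut coordinates (distinct, sorted): [14, 22, 37, 46, 53, 59, 73, 78, 95, 101, 107, 132, 139]

Fragment lengths:
  [0,14): 14 bp
  [14,22): 8 bp
  [22,37): 15 bp
  [37,46): 9 bp
  [46,53): 7 bp
  [53,59): 6 bp
  [59,73): 14 bp
  [73,78): 5 bp
  [78,95): 17 bp
  [95,101): 6 bp
  [101,107): 6 bp
  [107,132): 25 bp
  [132,139): 7 bp
  [139,153): 14 bp

[5,6,6,6,7,7,8,9,14,14,14,15,17,25]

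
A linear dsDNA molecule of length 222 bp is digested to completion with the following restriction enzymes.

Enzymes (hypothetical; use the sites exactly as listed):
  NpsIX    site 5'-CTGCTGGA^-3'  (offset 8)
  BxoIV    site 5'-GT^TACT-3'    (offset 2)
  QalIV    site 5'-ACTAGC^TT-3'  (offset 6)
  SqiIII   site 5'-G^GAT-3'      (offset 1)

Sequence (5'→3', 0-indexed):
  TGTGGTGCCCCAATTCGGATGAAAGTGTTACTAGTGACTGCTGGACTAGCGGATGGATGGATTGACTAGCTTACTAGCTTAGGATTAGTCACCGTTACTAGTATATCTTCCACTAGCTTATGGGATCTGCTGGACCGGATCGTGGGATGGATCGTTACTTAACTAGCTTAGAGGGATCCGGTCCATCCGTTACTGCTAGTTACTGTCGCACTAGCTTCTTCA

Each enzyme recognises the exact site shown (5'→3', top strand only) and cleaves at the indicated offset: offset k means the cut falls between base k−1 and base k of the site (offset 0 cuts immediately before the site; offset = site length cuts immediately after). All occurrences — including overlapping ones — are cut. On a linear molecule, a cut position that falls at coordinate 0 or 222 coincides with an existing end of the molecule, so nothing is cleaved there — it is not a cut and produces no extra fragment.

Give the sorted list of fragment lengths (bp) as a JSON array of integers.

[3,4,4,4,4,6,6,6,7,7,8,8,10,11,11,11,12,13,15,16,17,17,22]

Per-enzyme occurrences:
  NpsIX CTGCTGGA/8: at [37, 126] ⇒ [45, 134]
  BxoIV GTTACT/2: at [26, 93, 153, 188, 198] ⇒ [28, 95, 155, 190, 200]
  QalIV ACTAGCTT/6: at [64, 72, 111, 161, 209] ⇒ [70, 78, 117, 167, 215]
  SqiIII GGAT/1: at [16, 50, 54, 58, 81, 122, 136, 144, 148, 173] ⇒ [17, 51, 55, 59, 82, 123, 137, 145, 149, 174]

All cut coordinates (distinct, sorted): [17, 28, 45, 51, 55, 59, 70, 78, 82, 95, 117, 123, 134, 137, 145, 149, 155, 167, 174, 190, 200, 215]

Fragment lengths:
  [0,17): 17 bp
  [17,28): 11 bp
  [28,45): 17 bp
  [45,51): 6 bp
  [51,55): 4 bp
  [55,59): 4 bp
  [59,70): 11 bp
  [70,78): 8 bp
  [78,82): 4 bp
  [82,95): 13 bp
  [95,117): 22 bp
  [117,123): 6 bp
  [123,134): 11 bp
  [134,137): 3 bp
  [137,145): 8 bp
  [145,149): 4 bp
  [149,155): 6 bp
  [155,167): 12 bp
  [167,174): 7 bp
  [174,190): 16 bp
  [190,200): 10 bp
  [200,215): 15 bp
  [215,222): 7 bp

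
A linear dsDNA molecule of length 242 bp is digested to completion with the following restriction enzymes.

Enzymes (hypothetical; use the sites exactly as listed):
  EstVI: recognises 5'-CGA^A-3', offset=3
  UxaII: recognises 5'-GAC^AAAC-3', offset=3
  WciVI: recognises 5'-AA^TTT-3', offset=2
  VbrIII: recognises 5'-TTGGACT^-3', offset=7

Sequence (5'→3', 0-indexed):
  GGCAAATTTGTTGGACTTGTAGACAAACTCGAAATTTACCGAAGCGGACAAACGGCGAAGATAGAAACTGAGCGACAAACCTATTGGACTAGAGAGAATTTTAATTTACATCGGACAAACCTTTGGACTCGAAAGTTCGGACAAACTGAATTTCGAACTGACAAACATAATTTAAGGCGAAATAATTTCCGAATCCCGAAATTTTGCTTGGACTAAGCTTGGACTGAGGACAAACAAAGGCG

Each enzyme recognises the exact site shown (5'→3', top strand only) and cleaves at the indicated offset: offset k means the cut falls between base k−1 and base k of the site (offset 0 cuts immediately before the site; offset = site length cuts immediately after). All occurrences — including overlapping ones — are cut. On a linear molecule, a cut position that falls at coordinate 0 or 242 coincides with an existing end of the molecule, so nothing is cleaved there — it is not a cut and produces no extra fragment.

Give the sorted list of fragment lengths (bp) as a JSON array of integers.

Scan for sites:
  EstVI CGAA/3: at [29, 39, 55, 129, 153, 177, 189, 196] ⇒ [32, 42, 58, 132, 156, 180, 192, 199]
  UxaII GACAAAC/3: at [21, 46, 73, 113, 139, 159, 228] ⇒ [24, 49, 76, 116, 142, 162, 231]
  WciVI AATTT/2: at [4, 32, 96, 102, 148, 168, 183, 199] ⇒ [6, 34, 98, 104, 150, 170, 185, 201]
  VbrIII TTGGACT/7: at [10, 83, 122, 207, 218] ⇒ [17, 90, 129, 214, 225]

All cut coordinates (distinct, sorted): [6, 17, 24, 32, 34, 42, 49, 58, 76, 90, 98, 104, 116, 129, 132, 142, 150, 156, 162, 170, 180, 185, 192, 199, 201, 214, 225, 231]

Fragment lengths:
  [0,6): 6 bp
  [6,17): 11 bp
  [17,24): 7 bp
  [24,32): 8 bp
  [32,34): 2 bp
  [34,42): 8 bp
  [42,49): 7 bp
  [49,58): 9 bp
  [58,76): 18 bp
  [76,90): 14 bp
  [90,98): 8 bp
  [98,104): 6 bp
  [104,116): 12 bp
  [116,129): 13 bp
  [129,132): 3 bp
  [132,142): 10 bp
  [142,150): 8 bp
  [150,156): 6 bp
  [156,162): 6 bp
  [162,170): 8 bp
  [170,180): 10 bp
  [180,185): 5 bp
  [185,192): 7 bp
  [192,199): 7 bp
  [199,201): 2 bp
  [201,214): 13 bp
  [214,225): 11 bp
  [225,231): 6 bp
  [231,242): 11 bp

[2,2,3,5,6,6,6,6,6,7,7,7,7,8,8,8,8,8,9,10,10,11,11,11,12,13,13,14,18]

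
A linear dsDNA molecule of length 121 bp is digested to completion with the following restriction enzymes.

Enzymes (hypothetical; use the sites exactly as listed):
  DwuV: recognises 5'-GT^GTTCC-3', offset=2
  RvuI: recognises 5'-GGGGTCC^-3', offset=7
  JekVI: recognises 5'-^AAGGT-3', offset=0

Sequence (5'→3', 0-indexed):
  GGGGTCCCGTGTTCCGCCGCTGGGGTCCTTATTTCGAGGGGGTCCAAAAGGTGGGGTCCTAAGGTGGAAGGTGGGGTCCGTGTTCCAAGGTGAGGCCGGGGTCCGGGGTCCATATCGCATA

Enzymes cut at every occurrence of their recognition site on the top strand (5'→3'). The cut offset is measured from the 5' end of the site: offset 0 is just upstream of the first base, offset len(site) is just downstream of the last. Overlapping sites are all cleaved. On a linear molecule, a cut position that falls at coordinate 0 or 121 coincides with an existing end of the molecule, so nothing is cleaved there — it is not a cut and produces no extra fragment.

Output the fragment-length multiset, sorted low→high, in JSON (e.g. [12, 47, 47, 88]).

Per-enzyme occurrences:
  DwuV (GTGTTCC, off=2): starts [8, 79] → cuts [10, 81]
  RvuI (GGGGTCC, off=7): starts [0, 21, 38, 52, 72, 97, 104] → cuts [7, 28, 45, 59, 79, 104, 111]
  JekVI (AAGGT, off=0): starts [47, 60, 67, 86] → cuts [47, 60, 67, 86]

Pooled cuts: [7, 10, 28, 45, 47, 59, 60, 67, 79, 81, 86, 104, 111]

Fragment lengths:
  [0,7): 7 bp
  [7,10): 3 bp
  [10,28): 18 bp
  [28,45): 17 bp
  [45,47): 2 bp
  [47,59): 12 bp
  [59,60): 1 bp
  [60,67): 7 bp
  [67,79): 12 bp
  [79,81): 2 bp
  [81,86): 5 bp
  [86,104): 18 bp
  [104,111): 7 bp
  [111,121): 10 bp

[1,2,2,3,5,7,7,7,10,12,12,17,18,18]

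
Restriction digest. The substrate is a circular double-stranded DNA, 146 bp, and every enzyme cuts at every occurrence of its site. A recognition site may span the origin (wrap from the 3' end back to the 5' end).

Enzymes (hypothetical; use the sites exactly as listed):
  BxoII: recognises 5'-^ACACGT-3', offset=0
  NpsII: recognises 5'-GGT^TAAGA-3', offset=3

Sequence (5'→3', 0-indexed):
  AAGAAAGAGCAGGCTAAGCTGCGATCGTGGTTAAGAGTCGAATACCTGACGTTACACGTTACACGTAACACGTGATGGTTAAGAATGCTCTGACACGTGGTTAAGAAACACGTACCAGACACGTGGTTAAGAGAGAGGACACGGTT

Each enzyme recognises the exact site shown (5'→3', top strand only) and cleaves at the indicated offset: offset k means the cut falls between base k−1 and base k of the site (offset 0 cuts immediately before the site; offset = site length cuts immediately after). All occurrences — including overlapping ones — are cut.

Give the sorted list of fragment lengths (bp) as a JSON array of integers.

Site scan:
  BxoII (ACACGT, off=0): starts [53, 60, 67, 92, 107, 118] → cuts [53, 60, 67, 92, 107, 118]
  NpsII (GGTTAAGA, off=3): starts [28, 76, 98, 124, 142] → cuts [31, 79, 101, 127, 145]

All cut coordinates (distinct, sorted): [31, 53, 60, 67, 79, 92, 101, 107, 118, 127, 145]

Fragments:
  31→53: 22 bp
  53→60: 7 bp
  60→67: 7 bp
  67→79: 12 bp
  79→92: 13 bp
  92→101: 9 bp
  101→107: 6 bp
  107→118: 11 bp
  118→127: 9 bp
  127→145: 18 bp
  145→31 (wrap): 146-145+31 = 32 bp

[6,7,7,9,9,11,12,13,18,22,32]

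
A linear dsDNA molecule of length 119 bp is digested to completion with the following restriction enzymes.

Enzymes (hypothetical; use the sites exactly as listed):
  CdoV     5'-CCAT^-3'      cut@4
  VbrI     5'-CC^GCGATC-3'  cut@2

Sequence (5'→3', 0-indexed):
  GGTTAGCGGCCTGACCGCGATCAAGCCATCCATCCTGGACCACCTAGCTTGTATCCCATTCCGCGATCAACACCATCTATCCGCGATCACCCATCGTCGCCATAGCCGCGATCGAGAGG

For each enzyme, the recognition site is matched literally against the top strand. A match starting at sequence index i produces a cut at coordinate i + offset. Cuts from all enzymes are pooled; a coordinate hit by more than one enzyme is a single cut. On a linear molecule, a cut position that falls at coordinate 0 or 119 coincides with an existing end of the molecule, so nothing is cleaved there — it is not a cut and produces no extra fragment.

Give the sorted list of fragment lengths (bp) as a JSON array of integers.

[3,4,4,6,9,12,12,13,14,16,26]

Per-enzyme occurrences:
  CdoV CCAT/4: at [25, 29, 55, 72, 90, 99] ⇒ [29, 33, 59, 76, 94, 103]
  VbrI CCGCGATC/2: at [14, 60, 80, 105] ⇒ [16, 62, 82, 107]

Pooled cuts: [16, 29, 33, 59, 62, 76, 82, 94, 103, 107]

Fragments:
  [0,16): 16 bp
  [16,29): 13 bp
  [29,33): 4 bp
  [33,59): 26 bp
  [59,62): 3 bp
  [62,76): 14 bp
  [76,82): 6 bp
  [82,94): 12 bp
  [94,103): 9 bp
  [103,107): 4 bp
  [107,119): 12 bp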